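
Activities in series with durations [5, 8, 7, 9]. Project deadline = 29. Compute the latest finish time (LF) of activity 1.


LF(activity 1) = deadline - sum of successor durations
Successors: activities 2 through 4 with durations [8, 7, 9]
Sum of successor durations = 24
LF = 29 - 24 = 5

5


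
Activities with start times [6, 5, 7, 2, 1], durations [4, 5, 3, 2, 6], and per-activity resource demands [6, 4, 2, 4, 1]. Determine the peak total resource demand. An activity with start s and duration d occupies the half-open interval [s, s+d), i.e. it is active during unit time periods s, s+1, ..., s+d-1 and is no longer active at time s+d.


Each activity i is active on [start_i, start_i + duration_i).
Compute total resource usage per time slot:
  t=0: active resources = [], total = 0
  t=1: active resources = [1], total = 1
  t=2: active resources = [4, 1], total = 5
  t=3: active resources = [4, 1], total = 5
  t=4: active resources = [1], total = 1
  t=5: active resources = [4, 1], total = 5
  t=6: active resources = [6, 4, 1], total = 11
  t=7: active resources = [6, 4, 2], total = 12
  t=8: active resources = [6, 4, 2], total = 12
  t=9: active resources = [6, 4, 2], total = 12
Peak resource demand = 12

12


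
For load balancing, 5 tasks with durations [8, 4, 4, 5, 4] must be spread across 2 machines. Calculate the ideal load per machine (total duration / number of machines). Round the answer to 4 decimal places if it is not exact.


Total processing time = 8 + 4 + 4 + 5 + 4 = 25
Number of machines = 2
Ideal balanced load = 25 / 2 = 12.5

12.5


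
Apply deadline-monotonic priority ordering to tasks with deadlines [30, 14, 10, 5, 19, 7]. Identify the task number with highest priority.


Sort tasks by relative deadline (ascending):
  Task 4: deadline = 5
  Task 6: deadline = 7
  Task 3: deadline = 10
  Task 2: deadline = 14
  Task 5: deadline = 19
  Task 1: deadline = 30
Priority order (highest first): [4, 6, 3, 2, 5, 1]
Highest priority task = 4

4


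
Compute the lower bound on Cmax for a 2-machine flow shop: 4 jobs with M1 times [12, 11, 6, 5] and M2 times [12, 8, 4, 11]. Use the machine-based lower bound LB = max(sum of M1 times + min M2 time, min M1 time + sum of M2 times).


LB1 = sum(M1 times) + min(M2 times) = 34 + 4 = 38
LB2 = min(M1 times) + sum(M2 times) = 5 + 35 = 40
Lower bound = max(LB1, LB2) = max(38, 40) = 40

40


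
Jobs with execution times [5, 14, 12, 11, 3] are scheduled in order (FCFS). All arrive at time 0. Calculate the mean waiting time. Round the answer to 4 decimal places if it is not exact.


FCFS order (as given): [5, 14, 12, 11, 3]
Waiting times:
  Job 1: wait = 0
  Job 2: wait = 5
  Job 3: wait = 19
  Job 4: wait = 31
  Job 5: wait = 42
Sum of waiting times = 97
Average waiting time = 97/5 = 19.4

19.4


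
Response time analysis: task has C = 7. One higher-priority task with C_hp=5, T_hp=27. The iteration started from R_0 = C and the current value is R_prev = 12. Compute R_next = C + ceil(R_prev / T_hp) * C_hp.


R_next = C + ceil(R_prev / T_hp) * C_hp
ceil(12 / 27) = ceil(0.4444) = 1
Interference = 1 * 5 = 5
R_next = 7 + 5 = 12
R_next = R_prev, so the iteration has converged (response time = 12).

12


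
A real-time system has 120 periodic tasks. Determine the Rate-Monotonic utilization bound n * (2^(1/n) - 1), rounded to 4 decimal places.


Compute 2^(1/120) = 1.0057929411
Subtract 1: 1.0057929411 - 1 = 0.0057929411
Multiply by n: 120 * 0.0057929411 = 0.6951529320
Round to 4 dp: 0.6952

0.6952


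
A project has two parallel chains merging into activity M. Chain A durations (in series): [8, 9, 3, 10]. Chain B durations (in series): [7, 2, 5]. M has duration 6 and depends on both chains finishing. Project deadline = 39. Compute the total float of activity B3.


Forward pass: ES(B3) = sum of predecessors on chain B = 9
EF = ES + duration = 9 + 5 = 14
Backward pass: LF(M) = deadline = 39; LS(M) = 39 - 6 = 33
LF(B3) = LS(M) - sum(successors on chain B) = 33 - 0 = 33
LS = LF - duration = 33 - 5 = 28
Total float = LS - ES = 28 - 9 = 19

19


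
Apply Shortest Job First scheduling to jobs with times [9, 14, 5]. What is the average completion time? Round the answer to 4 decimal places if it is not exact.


SJF order (ascending): [5, 9, 14]
Completion times:
  Job 1: burst=5, C=5
  Job 2: burst=9, C=14
  Job 3: burst=14, C=28
Average completion = 47/3 = 15.6667

15.6667


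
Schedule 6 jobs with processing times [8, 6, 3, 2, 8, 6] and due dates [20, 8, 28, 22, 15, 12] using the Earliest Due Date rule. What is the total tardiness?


Sort by due date (EDD order): [(6, 8), (6, 12), (8, 15), (8, 20), (2, 22), (3, 28)]
Compute completion times and tardiness:
  Job 1: p=6, d=8, C=6, tardiness=max(0,6-8)=0
  Job 2: p=6, d=12, C=12, tardiness=max(0,12-12)=0
  Job 3: p=8, d=15, C=20, tardiness=max(0,20-15)=5
  Job 4: p=8, d=20, C=28, tardiness=max(0,28-20)=8
  Job 5: p=2, d=22, C=30, tardiness=max(0,30-22)=8
  Job 6: p=3, d=28, C=33, tardiness=max(0,33-28)=5
Total tardiness = 26

26


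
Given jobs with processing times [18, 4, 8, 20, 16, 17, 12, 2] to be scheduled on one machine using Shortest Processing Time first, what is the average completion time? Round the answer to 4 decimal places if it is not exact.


Sort jobs by processing time (SPT order): [2, 4, 8, 12, 16, 17, 18, 20]
Compute completion times sequentially:
  Job 1: processing = 2, completes at 2
  Job 2: processing = 4, completes at 6
  Job 3: processing = 8, completes at 14
  Job 4: processing = 12, completes at 26
  Job 5: processing = 16, completes at 42
  Job 6: processing = 17, completes at 59
  Job 7: processing = 18, completes at 77
  Job 8: processing = 20, completes at 97
Sum of completion times = 323
Average completion time = 323/8 = 40.375

40.375


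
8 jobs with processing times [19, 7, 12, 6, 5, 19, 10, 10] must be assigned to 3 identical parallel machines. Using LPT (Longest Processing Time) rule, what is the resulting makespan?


Sort jobs in decreasing order (LPT): [19, 19, 12, 10, 10, 7, 6, 5]
Assign each job to the least loaded machine:
  Machine 1: jobs [19, 10], load = 29
  Machine 2: jobs [19, 7, 5], load = 31
  Machine 3: jobs [12, 10, 6], load = 28
Makespan = max load = 31

31


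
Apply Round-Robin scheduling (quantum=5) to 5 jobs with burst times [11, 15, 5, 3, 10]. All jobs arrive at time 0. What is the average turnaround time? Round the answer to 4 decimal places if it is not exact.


Time quantum = 5
Execution trace:
  J1 runs 5 units, time = 5
  J2 runs 5 units, time = 10
  J3 runs 5 units, time = 15
  J4 runs 3 units, time = 18
  J5 runs 5 units, time = 23
  J1 runs 5 units, time = 28
  J2 runs 5 units, time = 33
  J5 runs 5 units, time = 38
  J1 runs 1 units, time = 39
  J2 runs 5 units, time = 44
Finish times: [39, 44, 15, 18, 38]
Average turnaround = 154/5 = 30.8

30.8


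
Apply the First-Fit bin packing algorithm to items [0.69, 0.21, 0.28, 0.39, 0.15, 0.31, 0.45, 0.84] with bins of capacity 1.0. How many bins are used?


Place items sequentially using First-Fit:
  Item 0.69 -> new Bin 1
  Item 0.21 -> Bin 1 (now 0.9)
  Item 0.28 -> new Bin 2
  Item 0.39 -> Bin 2 (now 0.67)
  Item 0.15 -> Bin 2 (now 0.82)
  Item 0.31 -> new Bin 3
  Item 0.45 -> Bin 3 (now 0.76)
  Item 0.84 -> new Bin 4
Total bins used = 4

4


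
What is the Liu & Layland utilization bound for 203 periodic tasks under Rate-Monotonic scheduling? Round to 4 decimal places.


Compute 2^(1/203) = 1.0034203542
Subtract 1: 1.0034203542 - 1 = 0.0034203542
Multiply by n: 203 * 0.0034203542 = 0.6943319026
Round to 4 dp: 0.6943

0.6943


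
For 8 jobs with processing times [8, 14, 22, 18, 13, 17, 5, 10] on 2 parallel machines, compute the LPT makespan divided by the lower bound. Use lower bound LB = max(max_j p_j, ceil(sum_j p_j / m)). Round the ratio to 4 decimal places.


LPT order: [22, 18, 17, 14, 13, 10, 8, 5]
Machine loads after assignment: [54, 53]
LPT makespan = 54
Lower bound = max(max_job, ceil(total/2)) = max(22, 54) = 54
Ratio = 54 / 54 = 1.0

1.0


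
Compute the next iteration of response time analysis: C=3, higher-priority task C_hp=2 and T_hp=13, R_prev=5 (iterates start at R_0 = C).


R_next = C + ceil(R_prev / T_hp) * C_hp
ceil(5 / 13) = ceil(0.3846) = 1
Interference = 1 * 2 = 2
R_next = 3 + 2 = 5
R_next = R_prev, so the iteration has converged (response time = 5).

5


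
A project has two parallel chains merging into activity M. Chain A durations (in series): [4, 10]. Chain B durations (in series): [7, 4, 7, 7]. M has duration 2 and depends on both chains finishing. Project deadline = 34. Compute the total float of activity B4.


Forward pass: ES(B4) = sum of predecessors on chain B = 18
EF = ES + duration = 18 + 7 = 25
Backward pass: LF(M) = deadline = 34; LS(M) = 34 - 2 = 32
LF(B4) = LS(M) - sum(successors on chain B) = 32 - 0 = 32
LS = LF - duration = 32 - 7 = 25
Total float = LS - ES = 25 - 18 = 7

7


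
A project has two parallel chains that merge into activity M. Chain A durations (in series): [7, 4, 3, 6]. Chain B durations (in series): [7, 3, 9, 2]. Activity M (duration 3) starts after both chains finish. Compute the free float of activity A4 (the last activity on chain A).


ES(A4) = sum of predecessors on chain A = 14
EF(A4) = ES + duration = 14 + 6 = 20
Successor of A4 is M. ES(M) = max(sum(A), sum(B)) = max(20, 21) = 21
Free float = ES(successor) - EF(current) = 21 - 20 = 1

1


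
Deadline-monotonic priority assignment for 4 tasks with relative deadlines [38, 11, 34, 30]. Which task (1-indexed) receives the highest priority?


Sort tasks by relative deadline (ascending):
  Task 2: deadline = 11
  Task 4: deadline = 30
  Task 3: deadline = 34
  Task 1: deadline = 38
Priority order (highest first): [2, 4, 3, 1]
Highest priority task = 2

2


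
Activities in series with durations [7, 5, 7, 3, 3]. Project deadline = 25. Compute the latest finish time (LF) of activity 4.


LF(activity 4) = deadline - sum of successor durations
Successors: activities 5 through 5 with durations [3]
Sum of successor durations = 3
LF = 25 - 3 = 22

22


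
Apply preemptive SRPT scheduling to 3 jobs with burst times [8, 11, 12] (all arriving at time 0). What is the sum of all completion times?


Since all jobs arrive at t=0, SRPT equals SPT ordering.
SPT order: [8, 11, 12]
Completion times:
  Job 1: p=8, C=8
  Job 2: p=11, C=19
  Job 3: p=12, C=31
Total completion time = 8 + 19 + 31 = 58

58


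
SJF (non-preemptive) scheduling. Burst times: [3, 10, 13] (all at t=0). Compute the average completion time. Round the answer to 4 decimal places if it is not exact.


SJF order (ascending): [3, 10, 13]
Completion times:
  Job 1: burst=3, C=3
  Job 2: burst=10, C=13
  Job 3: burst=13, C=26
Average completion = 42/3 = 14.0

14.0


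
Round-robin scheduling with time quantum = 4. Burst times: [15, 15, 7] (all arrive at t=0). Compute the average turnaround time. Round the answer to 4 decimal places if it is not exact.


Time quantum = 4
Execution trace:
  J1 runs 4 units, time = 4
  J2 runs 4 units, time = 8
  J3 runs 4 units, time = 12
  J1 runs 4 units, time = 16
  J2 runs 4 units, time = 20
  J3 runs 3 units, time = 23
  J1 runs 4 units, time = 27
  J2 runs 4 units, time = 31
  J1 runs 3 units, time = 34
  J2 runs 3 units, time = 37
Finish times: [34, 37, 23]
Average turnaround = 94/3 = 31.3333

31.3333


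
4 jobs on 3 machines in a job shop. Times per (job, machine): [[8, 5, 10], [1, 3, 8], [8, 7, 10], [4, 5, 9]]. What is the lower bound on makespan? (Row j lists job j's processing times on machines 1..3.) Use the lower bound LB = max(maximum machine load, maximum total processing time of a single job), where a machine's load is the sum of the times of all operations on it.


Machine loads:
  Machine 1: 8 + 1 + 8 + 4 = 21
  Machine 2: 5 + 3 + 7 + 5 = 20
  Machine 3: 10 + 8 + 10 + 9 = 37
Max machine load = 37
Job totals:
  Job 1: 23
  Job 2: 12
  Job 3: 25
  Job 4: 18
Max job total = 25
Lower bound = max(37, 25) = 37

37


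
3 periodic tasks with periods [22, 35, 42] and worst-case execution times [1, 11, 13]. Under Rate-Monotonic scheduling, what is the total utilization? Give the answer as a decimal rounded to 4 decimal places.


Compute individual utilizations (exact fractions):
  Task 1: C/T = 1/22 (approx. 0.0455)
  Task 2: C/T = 11/35 (approx. 0.3143)
  Task 3: C/T = 13/42 (approx. 0.3095)
Total utilization U = 1/22 + 11/35 + 13/42 = 773/1155
Rounded to 4 decimal places: U = 0.6693
RM (Liu & Layland) bound for 3 tasks = 0.779763; compare with U = 773/1155 (approx. 0.669264)
U <= bound, so schedulable by RM sufficient condition.

0.6693


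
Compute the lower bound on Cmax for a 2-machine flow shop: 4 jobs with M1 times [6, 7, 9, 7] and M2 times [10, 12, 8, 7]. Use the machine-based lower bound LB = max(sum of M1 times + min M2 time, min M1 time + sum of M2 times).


LB1 = sum(M1 times) + min(M2 times) = 29 + 7 = 36
LB2 = min(M1 times) + sum(M2 times) = 6 + 37 = 43
Lower bound = max(LB1, LB2) = max(36, 43) = 43

43


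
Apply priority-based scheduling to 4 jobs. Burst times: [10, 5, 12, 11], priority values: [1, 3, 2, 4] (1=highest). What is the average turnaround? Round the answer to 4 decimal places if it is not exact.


Sort by priority (ascending = highest first):
Order: [(1, 10), (2, 12), (3, 5), (4, 11)]
Completion times:
  Priority 1, burst=10, C=10
  Priority 2, burst=12, C=22
  Priority 3, burst=5, C=27
  Priority 4, burst=11, C=38
Average turnaround = 97/4 = 24.25

24.25


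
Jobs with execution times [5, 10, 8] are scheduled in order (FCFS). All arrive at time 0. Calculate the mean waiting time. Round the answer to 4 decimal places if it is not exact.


FCFS order (as given): [5, 10, 8]
Waiting times:
  Job 1: wait = 0
  Job 2: wait = 5
  Job 3: wait = 15
Sum of waiting times = 20
Average waiting time = 20/3 = 6.6667

6.6667


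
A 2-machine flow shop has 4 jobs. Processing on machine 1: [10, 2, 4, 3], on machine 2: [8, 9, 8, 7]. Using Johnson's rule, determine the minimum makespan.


Apply Johnson's rule:
  Group 1 (a <= b): [(2, 2, 9), (4, 3, 7), (3, 4, 8)]
  Group 2 (a > b): [(1, 10, 8)]
Optimal job order: [2, 4, 3, 1]
Schedule:
  Job 2: M1 done at 2, M2 done at 11
  Job 4: M1 done at 5, M2 done at 18
  Job 3: M1 done at 9, M2 done at 26
  Job 1: M1 done at 19, M2 done at 34
Makespan = 34

34


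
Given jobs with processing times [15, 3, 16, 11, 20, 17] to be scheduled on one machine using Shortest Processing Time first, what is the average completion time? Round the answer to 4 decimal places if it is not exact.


Sort jobs by processing time (SPT order): [3, 11, 15, 16, 17, 20]
Compute completion times sequentially:
  Job 1: processing = 3, completes at 3
  Job 2: processing = 11, completes at 14
  Job 3: processing = 15, completes at 29
  Job 4: processing = 16, completes at 45
  Job 5: processing = 17, completes at 62
  Job 6: processing = 20, completes at 82
Sum of completion times = 235
Average completion time = 235/6 = 39.1667

39.1667


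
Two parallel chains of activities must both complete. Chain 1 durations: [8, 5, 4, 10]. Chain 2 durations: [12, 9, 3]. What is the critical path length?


Path A total = 8 + 5 + 4 + 10 = 27
Path B total = 12 + 9 + 3 = 24
Critical path = longest path = max(27, 24) = 27

27


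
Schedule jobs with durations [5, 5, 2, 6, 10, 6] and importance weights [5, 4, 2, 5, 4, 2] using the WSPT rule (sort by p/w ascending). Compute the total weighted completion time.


Compute p/w ratios and sort ascending (WSPT): [(5, 5), (2, 2), (6, 5), (5, 4), (10, 4), (6, 2)]
Compute weighted completion times:
  Job (p=5,w=5): C=5, w*C=5*5=25
  Job (p=2,w=2): C=7, w*C=2*7=14
  Job (p=6,w=5): C=13, w*C=5*13=65
  Job (p=5,w=4): C=18, w*C=4*18=72
  Job (p=10,w=4): C=28, w*C=4*28=112
  Job (p=6,w=2): C=34, w*C=2*34=68
Total weighted completion time = 356

356


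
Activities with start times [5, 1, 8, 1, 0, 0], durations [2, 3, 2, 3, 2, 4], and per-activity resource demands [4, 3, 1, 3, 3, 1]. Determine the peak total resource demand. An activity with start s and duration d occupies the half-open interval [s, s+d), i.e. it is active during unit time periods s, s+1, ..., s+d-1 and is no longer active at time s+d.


Each activity i is active on [start_i, start_i + duration_i).
Compute total resource usage per time slot:
  t=0: active resources = [3, 1], total = 4
  t=1: active resources = [3, 3, 3, 1], total = 10
  t=2: active resources = [3, 3, 1], total = 7
  t=3: active resources = [3, 3, 1], total = 7
  t=4: active resources = [], total = 0
  t=5: active resources = [4], total = 4
  t=6: active resources = [4], total = 4
  t=7: active resources = [], total = 0
  t=8: active resources = [1], total = 1
  t=9: active resources = [1], total = 1
Peak resource demand = 10

10


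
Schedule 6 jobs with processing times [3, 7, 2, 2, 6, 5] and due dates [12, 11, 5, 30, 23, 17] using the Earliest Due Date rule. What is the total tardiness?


Sort by due date (EDD order): [(2, 5), (7, 11), (3, 12), (5, 17), (6, 23), (2, 30)]
Compute completion times and tardiness:
  Job 1: p=2, d=5, C=2, tardiness=max(0,2-5)=0
  Job 2: p=7, d=11, C=9, tardiness=max(0,9-11)=0
  Job 3: p=3, d=12, C=12, tardiness=max(0,12-12)=0
  Job 4: p=5, d=17, C=17, tardiness=max(0,17-17)=0
  Job 5: p=6, d=23, C=23, tardiness=max(0,23-23)=0
  Job 6: p=2, d=30, C=25, tardiness=max(0,25-30)=0
Total tardiness = 0

0


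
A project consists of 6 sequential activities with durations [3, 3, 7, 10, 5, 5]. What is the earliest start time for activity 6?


Activity 6 starts after activities 1 through 5 complete.
Predecessor durations: [3, 3, 7, 10, 5]
ES = 3 + 3 + 7 + 10 + 5 = 28

28


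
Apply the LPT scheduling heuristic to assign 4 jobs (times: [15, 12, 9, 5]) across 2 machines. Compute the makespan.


Sort jobs in decreasing order (LPT): [15, 12, 9, 5]
Assign each job to the least loaded machine:
  Machine 1: jobs [15, 5], load = 20
  Machine 2: jobs [12, 9], load = 21
Makespan = max load = 21

21


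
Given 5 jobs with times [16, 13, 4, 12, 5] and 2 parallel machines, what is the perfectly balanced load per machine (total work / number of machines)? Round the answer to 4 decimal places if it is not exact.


Total processing time = 16 + 13 + 4 + 12 + 5 = 50
Number of machines = 2
Ideal balanced load = 50 / 2 = 25.0

25.0


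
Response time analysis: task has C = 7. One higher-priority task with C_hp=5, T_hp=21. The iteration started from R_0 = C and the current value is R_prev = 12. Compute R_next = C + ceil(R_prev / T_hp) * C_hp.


R_next = C + ceil(R_prev / T_hp) * C_hp
ceil(12 / 21) = ceil(0.5714) = 1
Interference = 1 * 5 = 5
R_next = 7 + 5 = 12
R_next = R_prev, so the iteration has converged (response time = 12).

12


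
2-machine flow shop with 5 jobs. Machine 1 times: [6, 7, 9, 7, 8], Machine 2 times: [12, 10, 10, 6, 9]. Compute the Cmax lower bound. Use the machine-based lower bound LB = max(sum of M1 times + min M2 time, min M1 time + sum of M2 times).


LB1 = sum(M1 times) + min(M2 times) = 37 + 6 = 43
LB2 = min(M1 times) + sum(M2 times) = 6 + 47 = 53
Lower bound = max(LB1, LB2) = max(43, 53) = 53

53


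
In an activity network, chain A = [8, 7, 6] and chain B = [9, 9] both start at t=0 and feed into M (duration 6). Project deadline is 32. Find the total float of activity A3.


Forward pass: ES(A3) = sum of predecessors on chain A = 15
EF = ES + duration = 15 + 6 = 21
Backward pass: LF(M) = deadline = 32; LS(M) = 32 - 6 = 26
LF(A3) = LS(M) - sum(successors on chain A) = 26 - 0 = 26
LS = LF - duration = 26 - 6 = 20
Total float = LS - ES = 20 - 15 = 5

5


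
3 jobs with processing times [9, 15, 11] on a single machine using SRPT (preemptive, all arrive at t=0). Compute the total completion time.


Since all jobs arrive at t=0, SRPT equals SPT ordering.
SPT order: [9, 11, 15]
Completion times:
  Job 1: p=9, C=9
  Job 2: p=11, C=20
  Job 3: p=15, C=35
Total completion time = 9 + 20 + 35 = 64

64


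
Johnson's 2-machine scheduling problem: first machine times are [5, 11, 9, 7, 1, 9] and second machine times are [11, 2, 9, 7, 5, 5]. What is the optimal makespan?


Apply Johnson's rule:
  Group 1 (a <= b): [(5, 1, 5), (1, 5, 11), (4, 7, 7), (3, 9, 9)]
  Group 2 (a > b): [(6, 9, 5), (2, 11, 2)]
Optimal job order: [5, 1, 4, 3, 6, 2]
Schedule:
  Job 5: M1 done at 1, M2 done at 6
  Job 1: M1 done at 6, M2 done at 17
  Job 4: M1 done at 13, M2 done at 24
  Job 3: M1 done at 22, M2 done at 33
  Job 6: M1 done at 31, M2 done at 38
  Job 2: M1 done at 42, M2 done at 44
Makespan = 44

44


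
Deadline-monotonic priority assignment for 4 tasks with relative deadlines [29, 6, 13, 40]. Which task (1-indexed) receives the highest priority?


Sort tasks by relative deadline (ascending):
  Task 2: deadline = 6
  Task 3: deadline = 13
  Task 1: deadline = 29
  Task 4: deadline = 40
Priority order (highest first): [2, 3, 1, 4]
Highest priority task = 2

2


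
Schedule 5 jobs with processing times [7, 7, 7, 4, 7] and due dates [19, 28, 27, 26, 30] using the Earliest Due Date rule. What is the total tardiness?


Sort by due date (EDD order): [(7, 19), (4, 26), (7, 27), (7, 28), (7, 30)]
Compute completion times and tardiness:
  Job 1: p=7, d=19, C=7, tardiness=max(0,7-19)=0
  Job 2: p=4, d=26, C=11, tardiness=max(0,11-26)=0
  Job 3: p=7, d=27, C=18, tardiness=max(0,18-27)=0
  Job 4: p=7, d=28, C=25, tardiness=max(0,25-28)=0
  Job 5: p=7, d=30, C=32, tardiness=max(0,32-30)=2
Total tardiness = 2

2


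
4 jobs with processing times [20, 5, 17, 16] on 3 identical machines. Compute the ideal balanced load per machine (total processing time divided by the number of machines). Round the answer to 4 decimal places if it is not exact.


Total processing time = 20 + 5 + 17 + 16 = 58
Number of machines = 3
Ideal balanced load = 58 / 3 = 19.3333

19.3333


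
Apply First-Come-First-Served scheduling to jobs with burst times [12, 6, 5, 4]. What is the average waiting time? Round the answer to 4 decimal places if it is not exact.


FCFS order (as given): [12, 6, 5, 4]
Waiting times:
  Job 1: wait = 0
  Job 2: wait = 12
  Job 3: wait = 18
  Job 4: wait = 23
Sum of waiting times = 53
Average waiting time = 53/4 = 13.25

13.25


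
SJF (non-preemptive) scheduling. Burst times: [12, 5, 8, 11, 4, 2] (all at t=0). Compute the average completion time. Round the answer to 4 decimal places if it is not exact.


SJF order (ascending): [2, 4, 5, 8, 11, 12]
Completion times:
  Job 1: burst=2, C=2
  Job 2: burst=4, C=6
  Job 3: burst=5, C=11
  Job 4: burst=8, C=19
  Job 5: burst=11, C=30
  Job 6: burst=12, C=42
Average completion = 110/6 = 18.3333

18.3333


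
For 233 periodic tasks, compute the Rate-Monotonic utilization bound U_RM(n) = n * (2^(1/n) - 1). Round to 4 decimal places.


Compute 2^(1/233) = 1.0029793100
Subtract 1: 1.0029793100 - 1 = 0.0029793100
Multiply by n: 233 * 0.0029793100 = 0.6941792300
Round to 4 dp: 0.6942

0.6942


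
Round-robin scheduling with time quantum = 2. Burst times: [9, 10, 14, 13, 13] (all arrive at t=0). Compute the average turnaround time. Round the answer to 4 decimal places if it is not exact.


Time quantum = 2
Execution trace:
  J1 runs 2 units, time = 2
  J2 runs 2 units, time = 4
  J3 runs 2 units, time = 6
  J4 runs 2 units, time = 8
  J5 runs 2 units, time = 10
  J1 runs 2 units, time = 12
  J2 runs 2 units, time = 14
  J3 runs 2 units, time = 16
  J4 runs 2 units, time = 18
  J5 runs 2 units, time = 20
  J1 runs 2 units, time = 22
  J2 runs 2 units, time = 24
  J3 runs 2 units, time = 26
  J4 runs 2 units, time = 28
  J5 runs 2 units, time = 30
  J1 runs 2 units, time = 32
  J2 runs 2 units, time = 34
  J3 runs 2 units, time = 36
  J4 runs 2 units, time = 38
  J5 runs 2 units, time = 40
  J1 runs 1 units, time = 41
  J2 runs 2 units, time = 43
  J3 runs 2 units, time = 45
  J4 runs 2 units, time = 47
  J5 runs 2 units, time = 49
  J3 runs 2 units, time = 51
  J4 runs 2 units, time = 53
  J5 runs 2 units, time = 55
  J3 runs 2 units, time = 57
  J4 runs 1 units, time = 58
  J5 runs 1 units, time = 59
Finish times: [41, 43, 57, 58, 59]
Average turnaround = 258/5 = 51.6

51.6


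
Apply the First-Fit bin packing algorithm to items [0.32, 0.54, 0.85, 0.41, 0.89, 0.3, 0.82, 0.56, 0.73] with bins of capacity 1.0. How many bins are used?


Place items sequentially using First-Fit:
  Item 0.32 -> new Bin 1
  Item 0.54 -> Bin 1 (now 0.86)
  Item 0.85 -> new Bin 2
  Item 0.41 -> new Bin 3
  Item 0.89 -> new Bin 4
  Item 0.3 -> Bin 3 (now 0.71)
  Item 0.82 -> new Bin 5
  Item 0.56 -> new Bin 6
  Item 0.73 -> new Bin 7
Total bins used = 7

7


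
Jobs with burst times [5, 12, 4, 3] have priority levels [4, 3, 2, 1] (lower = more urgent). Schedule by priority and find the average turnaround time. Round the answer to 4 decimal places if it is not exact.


Sort by priority (ascending = highest first):
Order: [(1, 3), (2, 4), (3, 12), (4, 5)]
Completion times:
  Priority 1, burst=3, C=3
  Priority 2, burst=4, C=7
  Priority 3, burst=12, C=19
  Priority 4, burst=5, C=24
Average turnaround = 53/4 = 13.25

13.25


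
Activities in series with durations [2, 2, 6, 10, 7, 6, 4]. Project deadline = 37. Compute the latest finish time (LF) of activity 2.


LF(activity 2) = deadline - sum of successor durations
Successors: activities 3 through 7 with durations [6, 10, 7, 6, 4]
Sum of successor durations = 33
LF = 37 - 33 = 4

4


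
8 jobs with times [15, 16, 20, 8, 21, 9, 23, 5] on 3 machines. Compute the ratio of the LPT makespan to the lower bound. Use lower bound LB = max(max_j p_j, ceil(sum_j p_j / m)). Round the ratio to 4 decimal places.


LPT order: [23, 21, 20, 16, 15, 9, 8, 5]
Machine loads after assignment: [40, 41, 36]
LPT makespan = 41
Lower bound = max(max_job, ceil(total/3)) = max(23, 39) = 39
Ratio = 41 / 39 = 1.0513

1.0513


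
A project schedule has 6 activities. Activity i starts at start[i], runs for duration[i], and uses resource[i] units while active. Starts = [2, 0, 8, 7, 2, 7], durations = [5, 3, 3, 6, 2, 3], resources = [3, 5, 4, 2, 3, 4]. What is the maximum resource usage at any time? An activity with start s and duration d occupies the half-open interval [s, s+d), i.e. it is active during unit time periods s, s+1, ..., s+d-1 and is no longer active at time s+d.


Each activity i is active on [start_i, start_i + duration_i).
Compute total resource usage per time slot:
  t=0: active resources = [5], total = 5
  t=1: active resources = [5], total = 5
  t=2: active resources = [3, 5, 3], total = 11
  t=3: active resources = [3, 3], total = 6
  t=4: active resources = [3], total = 3
  t=5: active resources = [3], total = 3
  t=6: active resources = [3], total = 3
  t=7: active resources = [2, 4], total = 6
  t=8: active resources = [4, 2, 4], total = 10
  t=9: active resources = [4, 2, 4], total = 10
  t=10: active resources = [4, 2], total = 6
  t=11: active resources = [2], total = 2
  t=12: active resources = [2], total = 2
Peak resource demand = 11

11


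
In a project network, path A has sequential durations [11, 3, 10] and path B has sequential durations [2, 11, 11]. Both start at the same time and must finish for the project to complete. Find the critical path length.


Path A total = 11 + 3 + 10 = 24
Path B total = 2 + 11 + 11 = 24
Critical path = longest path = max(24, 24) = 24

24


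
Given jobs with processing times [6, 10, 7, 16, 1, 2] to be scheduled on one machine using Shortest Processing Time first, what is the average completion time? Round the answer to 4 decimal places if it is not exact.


Sort jobs by processing time (SPT order): [1, 2, 6, 7, 10, 16]
Compute completion times sequentially:
  Job 1: processing = 1, completes at 1
  Job 2: processing = 2, completes at 3
  Job 3: processing = 6, completes at 9
  Job 4: processing = 7, completes at 16
  Job 5: processing = 10, completes at 26
  Job 6: processing = 16, completes at 42
Sum of completion times = 97
Average completion time = 97/6 = 16.1667

16.1667


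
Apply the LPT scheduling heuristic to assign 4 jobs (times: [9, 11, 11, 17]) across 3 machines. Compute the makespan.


Sort jobs in decreasing order (LPT): [17, 11, 11, 9]
Assign each job to the least loaded machine:
  Machine 1: jobs [17], load = 17
  Machine 2: jobs [11, 9], load = 20
  Machine 3: jobs [11], load = 11
Makespan = max load = 20

20


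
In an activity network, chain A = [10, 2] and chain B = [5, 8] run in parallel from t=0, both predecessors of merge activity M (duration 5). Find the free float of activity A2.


ES(A2) = sum of predecessors on chain A = 10
EF(A2) = ES + duration = 10 + 2 = 12
Successor of A2 is M. ES(M) = max(sum(A), sum(B)) = max(12, 13) = 13
Free float = ES(successor) - EF(current) = 13 - 12 = 1

1


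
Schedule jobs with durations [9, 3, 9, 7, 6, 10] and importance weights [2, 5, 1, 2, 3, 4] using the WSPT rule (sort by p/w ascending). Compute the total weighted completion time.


Compute p/w ratios and sort ascending (WSPT): [(3, 5), (6, 3), (10, 4), (7, 2), (9, 2), (9, 1)]
Compute weighted completion times:
  Job (p=3,w=5): C=3, w*C=5*3=15
  Job (p=6,w=3): C=9, w*C=3*9=27
  Job (p=10,w=4): C=19, w*C=4*19=76
  Job (p=7,w=2): C=26, w*C=2*26=52
  Job (p=9,w=2): C=35, w*C=2*35=70
  Job (p=9,w=1): C=44, w*C=1*44=44
Total weighted completion time = 284

284


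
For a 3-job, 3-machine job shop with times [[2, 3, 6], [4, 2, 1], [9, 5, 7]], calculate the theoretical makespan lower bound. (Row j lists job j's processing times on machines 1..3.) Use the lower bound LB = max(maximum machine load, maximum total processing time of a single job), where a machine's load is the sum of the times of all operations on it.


Machine loads:
  Machine 1: 2 + 4 + 9 = 15
  Machine 2: 3 + 2 + 5 = 10
  Machine 3: 6 + 1 + 7 = 14
Max machine load = 15
Job totals:
  Job 1: 11
  Job 2: 7
  Job 3: 21
Max job total = 21
Lower bound = max(15, 21) = 21

21


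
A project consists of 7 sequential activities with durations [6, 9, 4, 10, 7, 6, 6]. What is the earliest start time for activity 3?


Activity 3 starts after activities 1 through 2 complete.
Predecessor durations: [6, 9]
ES = 6 + 9 = 15

15


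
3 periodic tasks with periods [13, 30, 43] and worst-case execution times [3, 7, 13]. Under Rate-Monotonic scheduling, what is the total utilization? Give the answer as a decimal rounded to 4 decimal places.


Compute individual utilizations (exact fractions):
  Task 1: C/T = 3/13 (approx. 0.2308)
  Task 2: C/T = 7/30 (approx. 0.2333)
  Task 3: C/T = 13/43 (approx. 0.3023)
Total utilization U = 3/13 + 7/30 + 13/43 = 12853/16770
Rounded to 4 decimal places: U = 0.7664
RM (Liu & Layland) bound for 3 tasks = 0.779763; compare with U = 12853/16770 (approx. 0.766428)
U <= bound, so schedulable by RM sufficient condition.

0.7664


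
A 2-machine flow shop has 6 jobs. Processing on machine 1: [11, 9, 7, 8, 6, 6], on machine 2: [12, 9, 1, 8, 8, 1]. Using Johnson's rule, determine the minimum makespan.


Apply Johnson's rule:
  Group 1 (a <= b): [(5, 6, 8), (4, 8, 8), (2, 9, 9), (1, 11, 12)]
  Group 2 (a > b): [(3, 7, 1), (6, 6, 1)]
Optimal job order: [5, 4, 2, 1, 3, 6]
Schedule:
  Job 5: M1 done at 6, M2 done at 14
  Job 4: M1 done at 14, M2 done at 22
  Job 2: M1 done at 23, M2 done at 32
  Job 1: M1 done at 34, M2 done at 46
  Job 3: M1 done at 41, M2 done at 47
  Job 6: M1 done at 47, M2 done at 48
Makespan = 48

48


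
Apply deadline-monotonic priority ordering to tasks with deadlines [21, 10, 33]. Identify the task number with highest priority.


Sort tasks by relative deadline (ascending):
  Task 2: deadline = 10
  Task 1: deadline = 21
  Task 3: deadline = 33
Priority order (highest first): [2, 1, 3]
Highest priority task = 2

2


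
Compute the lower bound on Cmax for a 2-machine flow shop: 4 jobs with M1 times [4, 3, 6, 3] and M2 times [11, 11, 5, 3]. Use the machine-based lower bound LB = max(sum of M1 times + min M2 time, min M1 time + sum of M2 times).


LB1 = sum(M1 times) + min(M2 times) = 16 + 3 = 19
LB2 = min(M1 times) + sum(M2 times) = 3 + 30 = 33
Lower bound = max(LB1, LB2) = max(19, 33) = 33

33


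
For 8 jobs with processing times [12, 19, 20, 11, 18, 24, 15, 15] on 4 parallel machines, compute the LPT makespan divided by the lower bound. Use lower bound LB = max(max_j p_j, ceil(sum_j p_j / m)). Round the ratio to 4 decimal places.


LPT order: [24, 20, 19, 18, 15, 15, 12, 11]
Machine loads after assignment: [35, 32, 34, 33]
LPT makespan = 35
Lower bound = max(max_job, ceil(total/4)) = max(24, 34) = 34
Ratio = 35 / 34 = 1.0294

1.0294


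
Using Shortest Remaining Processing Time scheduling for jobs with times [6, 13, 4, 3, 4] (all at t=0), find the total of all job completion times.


Since all jobs arrive at t=0, SRPT equals SPT ordering.
SPT order: [3, 4, 4, 6, 13]
Completion times:
  Job 1: p=3, C=3
  Job 2: p=4, C=7
  Job 3: p=4, C=11
  Job 4: p=6, C=17
  Job 5: p=13, C=30
Total completion time = 3 + 7 + 11 + 17 + 30 = 68

68


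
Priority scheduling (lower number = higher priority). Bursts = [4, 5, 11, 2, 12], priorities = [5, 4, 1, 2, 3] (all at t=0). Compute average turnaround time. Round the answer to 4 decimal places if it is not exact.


Sort by priority (ascending = highest first):
Order: [(1, 11), (2, 2), (3, 12), (4, 5), (5, 4)]
Completion times:
  Priority 1, burst=11, C=11
  Priority 2, burst=2, C=13
  Priority 3, burst=12, C=25
  Priority 4, burst=5, C=30
  Priority 5, burst=4, C=34
Average turnaround = 113/5 = 22.6

22.6


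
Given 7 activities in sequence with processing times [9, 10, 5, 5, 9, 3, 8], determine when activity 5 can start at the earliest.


Activity 5 starts after activities 1 through 4 complete.
Predecessor durations: [9, 10, 5, 5]
ES = 9 + 10 + 5 + 5 = 29

29


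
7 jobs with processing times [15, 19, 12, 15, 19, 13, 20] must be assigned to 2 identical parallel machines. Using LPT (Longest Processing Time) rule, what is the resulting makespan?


Sort jobs in decreasing order (LPT): [20, 19, 19, 15, 15, 13, 12]
Assign each job to the least loaded machine:
  Machine 1: jobs [20, 15, 15, 12], load = 62
  Machine 2: jobs [19, 19, 13], load = 51
Makespan = max load = 62

62


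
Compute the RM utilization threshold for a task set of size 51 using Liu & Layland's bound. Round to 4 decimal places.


Compute 2^(1/51) = 1.0136839003
Subtract 1: 1.0136839003 - 1 = 0.0136839003
Multiply by n: 51 * 0.0136839003 = 0.6978789153
Round to 4 dp: 0.6979

0.6979


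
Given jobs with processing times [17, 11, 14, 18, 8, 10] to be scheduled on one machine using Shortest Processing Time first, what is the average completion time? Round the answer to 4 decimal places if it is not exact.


Sort jobs by processing time (SPT order): [8, 10, 11, 14, 17, 18]
Compute completion times sequentially:
  Job 1: processing = 8, completes at 8
  Job 2: processing = 10, completes at 18
  Job 3: processing = 11, completes at 29
  Job 4: processing = 14, completes at 43
  Job 5: processing = 17, completes at 60
  Job 6: processing = 18, completes at 78
Sum of completion times = 236
Average completion time = 236/6 = 39.3333

39.3333


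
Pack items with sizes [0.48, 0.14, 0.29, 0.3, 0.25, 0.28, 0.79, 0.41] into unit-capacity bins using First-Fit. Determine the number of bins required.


Place items sequentially using First-Fit:
  Item 0.48 -> new Bin 1
  Item 0.14 -> Bin 1 (now 0.62)
  Item 0.29 -> Bin 1 (now 0.91)
  Item 0.3 -> new Bin 2
  Item 0.25 -> Bin 2 (now 0.55)
  Item 0.28 -> Bin 2 (now 0.83)
  Item 0.79 -> new Bin 3
  Item 0.41 -> new Bin 4
Total bins used = 4

4


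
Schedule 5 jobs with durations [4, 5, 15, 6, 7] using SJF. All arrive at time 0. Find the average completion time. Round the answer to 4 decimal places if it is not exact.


SJF order (ascending): [4, 5, 6, 7, 15]
Completion times:
  Job 1: burst=4, C=4
  Job 2: burst=5, C=9
  Job 3: burst=6, C=15
  Job 4: burst=7, C=22
  Job 5: burst=15, C=37
Average completion = 87/5 = 17.4

17.4


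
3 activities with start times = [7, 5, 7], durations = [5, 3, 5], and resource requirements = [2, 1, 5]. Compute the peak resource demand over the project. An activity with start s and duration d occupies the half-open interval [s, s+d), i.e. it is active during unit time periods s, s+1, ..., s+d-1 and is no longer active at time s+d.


Each activity i is active on [start_i, start_i + duration_i).
Compute total resource usage per time slot:
  t=0: active resources = [], total = 0
  t=1: active resources = [], total = 0
  t=2: active resources = [], total = 0
  t=3: active resources = [], total = 0
  t=4: active resources = [], total = 0
  t=5: active resources = [1], total = 1
  t=6: active resources = [1], total = 1
  t=7: active resources = [2, 1, 5], total = 8
  t=8: active resources = [2, 5], total = 7
  t=9: active resources = [2, 5], total = 7
  t=10: active resources = [2, 5], total = 7
  t=11: active resources = [2, 5], total = 7
Peak resource demand = 8

8


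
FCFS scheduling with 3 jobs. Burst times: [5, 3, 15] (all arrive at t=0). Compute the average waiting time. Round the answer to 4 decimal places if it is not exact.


FCFS order (as given): [5, 3, 15]
Waiting times:
  Job 1: wait = 0
  Job 2: wait = 5
  Job 3: wait = 8
Sum of waiting times = 13
Average waiting time = 13/3 = 4.3333

4.3333


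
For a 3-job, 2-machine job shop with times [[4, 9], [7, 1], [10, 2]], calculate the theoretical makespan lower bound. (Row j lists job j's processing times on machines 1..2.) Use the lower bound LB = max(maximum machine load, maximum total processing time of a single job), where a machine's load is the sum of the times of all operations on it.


Machine loads:
  Machine 1: 4 + 7 + 10 = 21
  Machine 2: 9 + 1 + 2 = 12
Max machine load = 21
Job totals:
  Job 1: 13
  Job 2: 8
  Job 3: 12
Max job total = 13
Lower bound = max(21, 13) = 21

21


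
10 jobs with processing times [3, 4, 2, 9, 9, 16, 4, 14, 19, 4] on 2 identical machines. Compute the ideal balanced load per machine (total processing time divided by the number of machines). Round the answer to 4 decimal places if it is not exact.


Total processing time = 3 + 4 + 2 + 9 + 9 + 16 + 4 + 14 + 19 + 4 = 84
Number of machines = 2
Ideal balanced load = 84 / 2 = 42.0

42.0


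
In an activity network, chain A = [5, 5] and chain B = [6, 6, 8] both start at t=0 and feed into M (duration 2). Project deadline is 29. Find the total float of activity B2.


Forward pass: ES(B2) = sum of predecessors on chain B = 6
EF = ES + duration = 6 + 6 = 12
Backward pass: LF(M) = deadline = 29; LS(M) = 29 - 2 = 27
LF(B2) = LS(M) - sum(successors on chain B) = 27 - 8 = 19
LS = LF - duration = 19 - 6 = 13
Total float = LS - ES = 13 - 6 = 7

7


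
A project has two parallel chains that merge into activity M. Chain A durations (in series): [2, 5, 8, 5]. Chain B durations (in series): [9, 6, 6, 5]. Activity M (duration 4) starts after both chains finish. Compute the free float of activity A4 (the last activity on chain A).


ES(A4) = sum of predecessors on chain A = 15
EF(A4) = ES + duration = 15 + 5 = 20
Successor of A4 is M. ES(M) = max(sum(A), sum(B)) = max(20, 26) = 26
Free float = ES(successor) - EF(current) = 26 - 20 = 6

6


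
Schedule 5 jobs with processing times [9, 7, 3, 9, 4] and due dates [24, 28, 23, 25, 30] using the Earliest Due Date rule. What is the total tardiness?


Sort by due date (EDD order): [(3, 23), (9, 24), (9, 25), (7, 28), (4, 30)]
Compute completion times and tardiness:
  Job 1: p=3, d=23, C=3, tardiness=max(0,3-23)=0
  Job 2: p=9, d=24, C=12, tardiness=max(0,12-24)=0
  Job 3: p=9, d=25, C=21, tardiness=max(0,21-25)=0
  Job 4: p=7, d=28, C=28, tardiness=max(0,28-28)=0
  Job 5: p=4, d=30, C=32, tardiness=max(0,32-30)=2
Total tardiness = 2

2


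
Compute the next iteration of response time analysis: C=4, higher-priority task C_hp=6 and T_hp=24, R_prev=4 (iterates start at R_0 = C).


R_next = C + ceil(R_prev / T_hp) * C_hp
ceil(4 / 24) = ceil(0.1667) = 1
Interference = 1 * 6 = 6
R_next = 4 + 6 = 10

10


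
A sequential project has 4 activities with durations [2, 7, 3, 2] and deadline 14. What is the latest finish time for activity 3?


LF(activity 3) = deadline - sum of successor durations
Successors: activities 4 through 4 with durations [2]
Sum of successor durations = 2
LF = 14 - 2 = 12

12
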